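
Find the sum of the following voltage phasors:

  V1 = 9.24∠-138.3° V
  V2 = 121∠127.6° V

Step 1 — Convert each phasor to rectangular form:
  V1 = 9.24·(cos(-138.3°) + j·sin(-138.3°)) = -6.899 - j6.147 V
  V2 = 121·(cos(127.6°) + j·sin(127.6°)) = -73.83 + j95.87 V
Step 2 — Sum components: V_total = -80.73 + j89.72 V.
Step 3 — Convert to polar: |V_total| = 120.7 V, ∠V_total = 132.0°.

V_total = 120.7∠132.0° V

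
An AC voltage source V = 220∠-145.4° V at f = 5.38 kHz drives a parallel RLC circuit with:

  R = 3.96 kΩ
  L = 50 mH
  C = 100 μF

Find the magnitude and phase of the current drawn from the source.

Step 1 — Angular frequency: ω = 2π·f = 2π·5380 = 3.38e+04 rad/s.
Step 2 — Component impedances:
  R: Z = R = 3960 Ω
  L: Z = jωL = j·3.38e+04·0.05 = 0 + j1690 Ω
  C: Z = 1/(jωC) = -j/(ω·C) = 0 - j0.2958 Ω
Step 3 — Parallel combination: 1/Z_total = 1/R + 1/L + 1/C; Z_total = 2.211e-05 - j0.2959 Ω = 0.2959∠-90.0° Ω.
Step 4 — Source phasor: V = 220∠-145.4° V = -181.1 - j124.9 V.
Step 5 — Ohm's law: I = V / Z_total = (-181.1 - j124.9) / (2.211e-05 - j0.2959) = 422.2 - j612.1 A.
Step 6 — Convert to polar: |I| = 743.5 A, ∠I = -55.4°.

I = 743.5∠-55.4° A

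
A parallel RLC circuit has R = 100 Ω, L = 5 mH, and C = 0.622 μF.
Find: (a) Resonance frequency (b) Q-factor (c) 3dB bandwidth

Step 1 — Resonance: ω₀ = 1/√(LC) = 1/√(0.005·6.22e-07) = 1.793e+04 rad/s.
Step 2 — f₀ = ω₀/(2π) = 2854 Hz.
Step 3 — Parallel Q: Q = R/(ω₀L) = 100/(1.793e+04·0.005) = 1.115.
Step 4 — Bandwidth: Δω = ω₀/Q = 1.608e+04 rad/s; BW = Δω/(2π) = 2559 Hz.

(a) f₀ = 2854 Hz  (b) Q = 1.115  (c) BW = 2559 Hz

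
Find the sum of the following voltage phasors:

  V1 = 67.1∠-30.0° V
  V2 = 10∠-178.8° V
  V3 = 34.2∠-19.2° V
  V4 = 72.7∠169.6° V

Step 1 — Convert each phasor to rectangular form:
  V1 = 67.1·(cos(-30.0°) + j·sin(-30.0°)) = 58.11 - j33.55 V
  V2 = 10·(cos(-178.8°) + j·sin(-178.8°)) = -9.998 - j0.2094 V
  V3 = 34.2·(cos(-19.2°) + j·sin(-19.2°)) = 32.3 - j11.25 V
  V4 = 72.7·(cos(169.6°) + j·sin(169.6°)) = -71.51 + j13.12 V
Step 2 — Sum components: V_total = 8.905 - j31.88 V.
Step 3 — Convert to polar: |V_total| = 33.1 V, ∠V_total = -74.4°.

V_total = 33.1∠-74.4° V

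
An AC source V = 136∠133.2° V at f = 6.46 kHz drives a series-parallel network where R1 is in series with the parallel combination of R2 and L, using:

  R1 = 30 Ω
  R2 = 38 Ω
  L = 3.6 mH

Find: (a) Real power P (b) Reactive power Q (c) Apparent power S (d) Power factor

Step 1 — Angular frequency: ω = 2π·f = 2π·6460 = 4.059e+04 rad/s.
Step 2 — Component impedances:
  R1: Z = R = 30 Ω
  R2: Z = R = 38 Ω
  L: Z = jωL = j·4.059e+04·0.0036 = 0 + j146.1 Ω
Step 3 — Parallel branch: R2 || L = 1/(1/R2 + 1/L) = 35.59 + j9.256 Ω.
Step 4 — Series with R1: Z_total = R1 + (R2 || L) = 65.59 + j9.256 Ω = 66.24∠8.0° Ω.
Step 5 — Source phasor: V = 136∠133.2° V = -93.1 + j99.14 V.
Step 6 — Current: I = V / Z = -1.183 + j1.678 A = 2.053∠125.2° A.
Step 7 — Complex power: S = V·I* = 276.5 + j39.02 VA.
Step 8 — Real power: P = Re(S) = 276.5 W.
Step 9 — Reactive power: Q = Im(S) = 39.02 VAR.
Step 10 — Apparent power: |S| = 279.2 VA.
Step 11 — Power factor: PF = P/|S| = 0.9902 (lagging).

(a) P = 276.5 W  (b) Q = 39.02 VAR  (c) S = 279.2 VA  (d) PF = 0.9902 (lagging)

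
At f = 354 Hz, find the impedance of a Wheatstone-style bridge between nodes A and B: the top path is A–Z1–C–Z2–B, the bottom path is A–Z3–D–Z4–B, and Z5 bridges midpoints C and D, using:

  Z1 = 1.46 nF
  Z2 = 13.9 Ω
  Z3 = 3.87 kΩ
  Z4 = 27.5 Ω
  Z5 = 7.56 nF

Step 1 — Angular frequency: ω = 2π·f = 2π·354 = 2224 rad/s.
Step 2 — Component impedances:
  Z1: Z = 1/(jωC) = -j/(ω·C) = 0 - j3.079e+05 Ω
  Z2: Z = R = 13.9 Ω
  Z3: Z = R = 3870 Ω
  Z4: Z = R = 27.5 Ω
  Z5: Z = 1/(jωC) = -j/(ω·C) = 0 - j5.947e+04 Ω
Step 3 — Bridge requires nodal analysis (the Z5 bridge couples midpoints C and D, so the two paths cannot be reduced to a simple series/parallel combination). Setting node B to ground and injecting 1 A at node A, the 3-node admittance system at A, C, D solves to V_A = Z_AB = 3897 - j49.33 Ω = 3897∠-0.7° Ω.

Z = 3897 - j49.33 Ω = 3897∠-0.7° Ω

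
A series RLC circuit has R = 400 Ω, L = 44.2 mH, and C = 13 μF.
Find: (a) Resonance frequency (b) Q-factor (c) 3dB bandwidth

Step 1 — Resonance: ω₀ = 1/√(LC) = 1/√(0.0442·1.3e-05) = 1319 rad/s.
Step 2 — f₀ = ω₀/(2π) = 210 Hz.
Step 3 — Series Q: Q = ω₀L/R = 1319·0.0442/400 = 0.1458.
Step 4 — Bandwidth: Δω = ω₀/Q = 9050 rad/s; BW = Δω/(2π) = 1440 Hz.

(a) f₀ = 210 Hz  (b) Q = 0.1458  (c) BW = 1440 Hz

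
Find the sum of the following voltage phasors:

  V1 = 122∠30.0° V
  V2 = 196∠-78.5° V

Step 1 — Convert each phasor to rectangular form:
  V1 = 122·(cos(30.0°) + j·sin(30.0°)) = 105.7 + j61 V
  V2 = 196·(cos(-78.5°) + j·sin(-78.5°)) = 39.08 - j192.1 V
Step 2 — Sum components: V_total = 144.7 - j131.1 V.
Step 3 — Convert to polar: |V_total| = 195.3 V, ∠V_total = -42.2°.

V_total = 195.3∠-42.2° V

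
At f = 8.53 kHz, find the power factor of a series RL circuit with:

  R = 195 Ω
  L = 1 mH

Step 1 — Angular frequency: ω = 2π·f = 2π·8530 = 5.36e+04 rad/s.
Step 2 — Component impedances:
  R: Z = R = 195 Ω
  L: Z = jωL = j·5.36e+04·0.001 = 0 + j53.6 Ω
Step 3 — Series combination: Z_total = R + L = 195 + j53.6 Ω = 202.2∠15.4° Ω.
Step 4 — Power factor: PF = cos(φ) = Re(Z)/|Z| = 195/202.23 = 0.9642.
Step 5 — Type: Im(Z) = 53.6 ⇒ lagging (phase φ = 15.4°).

PF = 0.9642 (lagging, φ = 15.4°)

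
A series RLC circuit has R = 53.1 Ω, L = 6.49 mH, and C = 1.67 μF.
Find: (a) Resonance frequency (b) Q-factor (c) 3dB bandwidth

Step 1 — Resonance condition Im(Z)=0 gives ω₀ = 1/√(LC).
Step 2 — ω₀ = 1/√(0.00649·1.67e-06) = 9605 rad/s.
Step 3 — f₀ = ω₀/(2π) = 1529 Hz.
Step 4 — Series Q: Q = ω₀L/R = 9605·0.00649/53.1 = 1.174.
Step 5 — 3dB bandwidth: Δω = ω₀/Q = 8182 rad/s; BW = Δω/(2π) = 1302 Hz.

(a) f₀ = 1529 Hz  (b) Q = 1.174  (c) BW = 1302 Hz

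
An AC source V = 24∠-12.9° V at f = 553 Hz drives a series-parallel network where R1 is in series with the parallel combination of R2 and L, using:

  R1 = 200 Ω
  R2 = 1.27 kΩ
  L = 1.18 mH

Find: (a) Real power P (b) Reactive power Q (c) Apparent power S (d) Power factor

Step 1 — Angular frequency: ω = 2π·f = 2π·553 = 3475 rad/s.
Step 2 — Component impedances:
  R1: Z = R = 200 Ω
  R2: Z = R = 1270 Ω
  L: Z = jωL = j·3475·0.00118 = 0 + j4.1 Ω
Step 3 — Parallel branch: R2 || L = 1/(1/R2 + 1/L) = 0.01324 + j4.1 Ω.
Step 4 — Series with R1: Z_total = R1 + (R2 || L) = 200 + j4.1 Ω = 200.1∠1.2° Ω.
Step 5 — Source phasor: V = 24∠-12.9° V = 23.39 - j5.358 V.
Step 6 — Current: I = V / Z = 0.1164 - j0.02917 A = 0.12∠-14.1° A.
Step 7 — Complex power: S = V·I* = 2.879 + j0.05901 VA.
Step 8 — Real power: P = Re(S) = 2.879 W.
Step 9 — Reactive power: Q = Im(S) = 0.05901 VAR.
Step 10 — Apparent power: |S| = 2.879 VA.
Step 11 — Power factor: PF = P/|S| = 0.9998 (lagging).

(a) P = 2.879 W  (b) Q = 0.05901 VAR  (c) S = 2.879 VA  (d) PF = 0.9998 (lagging)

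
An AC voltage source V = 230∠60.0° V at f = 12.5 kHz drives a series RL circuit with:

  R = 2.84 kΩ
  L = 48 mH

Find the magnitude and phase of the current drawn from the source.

Step 1 — Angular frequency: ω = 2π·f = 2π·1.25e+04 = 7.854e+04 rad/s.
Step 2 — Component impedances:
  R: Z = R = 2840 Ω
  L: Z = jωL = j·7.854e+04·0.048 = 0 + j3770 Ω
Step 3 — Series combination: Z_total = R + L = 2840 + j3770 Ω = 4720∠53.0° Ω.
Step 4 — Source phasor: V = 230∠60.0° V = 115 + j199.2 V.
Step 5 — Ohm's law: I = V / Z_total = (115 + j199.2) / (2840 + j3770) = 0.04837 + j0.005932 A.
Step 6 — Convert to polar: |I| = 0.04873 A, ∠I = 7.0°.

I = 0.04873∠7.0° A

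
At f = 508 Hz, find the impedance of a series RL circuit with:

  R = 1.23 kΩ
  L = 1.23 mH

Step 1 — Angular frequency: ω = 2π·f = 2π·508 = 3192 rad/s.
Step 2 — Component impedances:
  R: Z = R = 1230 Ω
  L: Z = jωL = j·3192·0.00123 = 0 + j3.926 Ω
Step 3 — Series combination: Z_total = R + L = 1230 + j3.926 Ω = 1230∠0.2° Ω.

Z = 1230 + j3.926 Ω = 1230∠0.2° Ω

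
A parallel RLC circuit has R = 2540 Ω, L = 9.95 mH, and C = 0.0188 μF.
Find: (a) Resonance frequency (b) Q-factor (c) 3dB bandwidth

Step 1 — Resonance: ω₀ = 1/√(LC) = 1/√(0.00995·1.88e-08) = 7.312e+04 rad/s.
Step 2 — f₀ = ω₀/(2π) = 1.164e+04 Hz.
Step 3 — Parallel Q: Q = R/(ω₀L) = 2540/(7.312e+04·0.00995) = 3.491.
Step 4 — Bandwidth: Δω = ω₀/Q = 2.094e+04 rad/s; BW = Δω/(2π) = 3333 Hz.

(a) f₀ = 1.164e+04 Hz  (b) Q = 3.491  (c) BW = 3333 Hz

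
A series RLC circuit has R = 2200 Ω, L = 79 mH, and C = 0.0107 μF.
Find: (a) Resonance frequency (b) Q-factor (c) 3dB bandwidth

Step 1 — Resonance condition Im(Z)=0 gives ω₀ = 1/√(LC).
Step 2 — ω₀ = 1/√(0.079·1.07e-08) = 3.439e+04 rad/s.
Step 3 — f₀ = ω₀/(2π) = 5474 Hz.
Step 4 — Series Q: Q = ω₀L/R = 3.439e+04·0.079/2200 = 1.235.
Step 5 — 3dB bandwidth: Δω = ω₀/Q = 2.785e+04 rad/s; BW = Δω/(2π) = 4432 Hz.

(a) f₀ = 5474 Hz  (b) Q = 1.235  (c) BW = 4432 Hz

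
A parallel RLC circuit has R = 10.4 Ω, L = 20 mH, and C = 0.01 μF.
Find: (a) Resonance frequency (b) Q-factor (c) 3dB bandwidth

Step 1 — Resonance: ω₀ = 1/√(LC) = 1/√(0.02·1e-08) = 7.071e+04 rad/s.
Step 2 — f₀ = ω₀/(2π) = 1.125e+04 Hz.
Step 3 — Parallel Q: Q = R/(ω₀L) = 10.4/(7.071e+04·0.02) = 0.007354.
Step 4 — Bandwidth: Δω = ω₀/Q = 9.615e+06 rad/s; BW = Δω/(2π) = 1.53e+06 Hz.

(a) f₀ = 1.125e+04 Hz  (b) Q = 0.007354  (c) BW = 1.53e+06 Hz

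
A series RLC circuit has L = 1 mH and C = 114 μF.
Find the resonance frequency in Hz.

Step 1 — Resonance condition Im(Z)=0 gives ω₀ = 1/√(LC).
Step 2 — ω₀ = 1/√(0.001·0.000114) = 2962 rad/s.
Step 3 — f₀ = ω₀/(2π) = 471.4 Hz.

f₀ = 471.4 Hz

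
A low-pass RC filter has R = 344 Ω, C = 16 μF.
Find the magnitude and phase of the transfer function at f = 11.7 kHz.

Step 1 — Angular frequency: ω = 2π·1.17e+04 = 7.351e+04 rad/s.
Step 2 — Transfer function: H(jω) = 1/(1 + jωRC).
Step 3 — Denominator: 1 + jωRC = 1 + j·7.351e+04·344·1.6e-05 = 1 + j404.6.
Step 4 — H = 6.108e-06 - j0.002471.
Step 5 — Magnitude: |H| = 0.002471 (-52.1 dB); phase: φ = -89.9°.

|H| = 0.002471 (-52.1 dB), φ = -89.9°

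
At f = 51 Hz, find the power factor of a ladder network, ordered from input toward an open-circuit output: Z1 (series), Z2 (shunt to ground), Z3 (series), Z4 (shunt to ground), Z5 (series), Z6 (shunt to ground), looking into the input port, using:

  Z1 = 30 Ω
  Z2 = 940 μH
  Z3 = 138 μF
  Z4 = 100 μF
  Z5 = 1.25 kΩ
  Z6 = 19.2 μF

Step 1 — Angular frequency: ω = 2π·f = 2π·51 = 320.4 rad/s.
Step 2 — Component impedances:
  Z1: Z = R = 30 Ω
  Z2: Z = jωL = j·320.4·0.00094 = 0 + j0.3012 Ω
  Z3: Z = 1/(jωC) = -j/(ω·C) = 0 - j22.61 Ω
  Z4: Z = 1/(jωC) = -j/(ω·C) = 0 - j31.21 Ω
  Z5: Z = R = 1250 Ω
  Z6: Z = 1/(jωC) = -j/(ω·C) = 0 - j162.5 Ω
Step 3 — Ladder network (open output): work backward from the far end, alternating series and parallel combinations. Z_in = 30 + j0.3029 Ω = 30∠0.6° Ω.
Step 4 — Power factor: PF = cos(φ) = Re(Z)/|Z| = 30/30.002 = 0.9999.
Step 5 — Type: Im(Z) = 0.3029 ⇒ lagging (phase φ = 0.6°).

PF = 0.9999 (lagging, φ = 0.6°)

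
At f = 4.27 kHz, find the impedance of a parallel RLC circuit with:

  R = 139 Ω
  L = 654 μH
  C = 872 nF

Step 1 — Angular frequency: ω = 2π·f = 2π·4270 = 2.683e+04 rad/s.
Step 2 — Component impedances:
  R: Z = R = 139 Ω
  L: Z = jωL = j·2.683e+04·0.000654 = 0 + j17.55 Ω
  C: Z = 1/(jωC) = -j/(ω·C) = 0 - j42.74 Ω
Step 3 — Parallel combination: 1/Z_total = 1/R + 1/L + 1/C; Z_total = 6.094 + j28.46 Ω = 29.1∠77.9° Ω.

Z = 6.094 + j28.46 Ω = 29.1∠77.9° Ω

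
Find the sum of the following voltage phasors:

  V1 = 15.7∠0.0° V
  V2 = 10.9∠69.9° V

Step 1 — Convert each phasor to rectangular form:
  V1 = 15.7·(cos(0.0°) + j·sin(0.0°)) = 15.7 V
  V2 = 10.9·(cos(69.9°) + j·sin(69.9°)) = 3.746 + j10.24 V
Step 2 — Sum components: V_total = 19.45 + j10.24 V.
Step 3 — Convert to polar: |V_total| = 21.98 V, ∠V_total = 27.8°.

V_total = 21.98∠27.8° V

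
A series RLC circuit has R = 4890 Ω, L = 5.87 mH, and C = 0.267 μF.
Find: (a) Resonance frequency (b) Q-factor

Step 1 — Resonance condition Im(Z)=0 gives ω₀ = 1/√(LC).
Step 2 — ω₀ = 1/√(0.00587·2.67e-07) = 2.526e+04 rad/s.
Step 3 — f₀ = ω₀/(2π) = 4020 Hz.
Step 4 — Series Q: Q = ω₀L/R = 2.526e+04·0.00587/4890 = 0.03032.

(a) f₀ = 4020 Hz  (b) Q = 0.03032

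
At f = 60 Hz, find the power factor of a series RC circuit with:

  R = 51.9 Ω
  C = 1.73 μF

Step 1 — Angular frequency: ω = 2π·f = 2π·60 = 377 rad/s.
Step 2 — Component impedances:
  R: Z = R = 51.9 Ω
  C: Z = 1/(jωC) = -j/(ω·C) = 0 - j1533 Ω
Step 3 — Series combination: Z_total = R + C = 51.9 - j1533 Ω = 1534∠-88.1° Ω.
Step 4 — Power factor: PF = cos(φ) = Re(Z)/|Z| = 51.9/1534 = 0.03383.
Step 5 — Type: Im(Z) = -1533 ⇒ leading (phase φ = -88.1°).

PF = 0.03383 (leading, φ = -88.1°)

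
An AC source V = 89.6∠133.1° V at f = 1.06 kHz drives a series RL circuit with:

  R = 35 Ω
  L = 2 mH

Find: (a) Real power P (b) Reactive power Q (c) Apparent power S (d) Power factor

Step 1 — Angular frequency: ω = 2π·f = 2π·1060 = 6660 rad/s.
Step 2 — Component impedances:
  R: Z = R = 35 Ω
  L: Z = jωL = j·6660·0.002 = 0 + j13.32 Ω
Step 3 — Series combination: Z_total = R + L = 35 + j13.32 Ω = 37.45∠20.8° Ω.
Step 4 — Source phasor: V = 89.6∠133.1° V = -61.22 + j65.42 V.
Step 5 — Current: I = V / Z = -0.9065 + j2.214 A = 2.393∠112.3° A.
Step 6 — Complex power: S = V·I* = 200.4 + j76.25 VA.
Step 7 — Real power: P = Re(S) = 200.4 W.
Step 8 — Reactive power: Q = Im(S) = 76.25 VAR.
Step 9 — Apparent power: |S| = 214.4 VA.
Step 10 — Power factor: PF = P/|S| = 0.9346 (lagging).

(a) P = 200.4 W  (b) Q = 76.25 VAR  (c) S = 214.4 VA  (d) PF = 0.9346 (lagging)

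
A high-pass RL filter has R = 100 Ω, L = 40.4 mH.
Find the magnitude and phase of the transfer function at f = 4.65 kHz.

Step 1 — Angular frequency: ω = 2π·4650 = 2.922e+04 rad/s.
Step 2 — Transfer function: H(jω) = jωL/(R + jωL).
Step 3 — Numerator jωL = j·1180; denominator R + jωL = 100 + j1180.
Step 4 — H = 0.9929 + j0.08412.
Step 5 — Magnitude: |H| = 0.9964 (-0.0 dB); phase: φ = 4.8°.

|H| = 0.9964 (-0.0 dB), φ = 4.8°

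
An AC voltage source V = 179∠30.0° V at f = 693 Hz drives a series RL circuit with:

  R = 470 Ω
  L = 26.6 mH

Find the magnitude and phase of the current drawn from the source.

Step 1 — Angular frequency: ω = 2π·f = 2π·693 = 4354 rad/s.
Step 2 — Component impedances:
  R: Z = R = 470 Ω
  L: Z = jωL = j·4354·0.0266 = 0 + j115.8 Ω
Step 3 — Series combination: Z_total = R + L = 470 + j115.8 Ω = 484.1∠13.8° Ω.
Step 4 — Source phasor: V = 179∠30.0° V = 155 + j89.5 V.
Step 5 — Ohm's law: I = V / Z_total = (155 + j89.5) / (470 + j115.8) = 0.3552 + j0.1029 A.
Step 6 — Convert to polar: |I| = 0.3698 A, ∠I = 16.2°.

I = 0.3698∠16.2° A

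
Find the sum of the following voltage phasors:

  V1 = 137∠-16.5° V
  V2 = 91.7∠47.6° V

Step 1 — Convert each phasor to rectangular form:
  V1 = 137·(cos(-16.5°) + j·sin(-16.5°)) = 131.4 - j38.91 V
  V2 = 91.7·(cos(47.6°) + j·sin(47.6°)) = 61.83 + j67.72 V
Step 2 — Sum components: V_total = 193.2 + j28.81 V.
Step 3 — Convert to polar: |V_total| = 195.3 V, ∠V_total = 8.5°.

V_total = 195.3∠8.5° V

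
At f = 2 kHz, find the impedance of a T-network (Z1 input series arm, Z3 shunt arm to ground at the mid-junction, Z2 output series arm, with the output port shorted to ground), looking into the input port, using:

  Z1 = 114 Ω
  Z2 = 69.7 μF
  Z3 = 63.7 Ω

Step 1 — Angular frequency: ω = 2π·f = 2π·2000 = 1.257e+04 rad/s.
Step 2 — Component impedances:
  Z1: Z = R = 114 Ω
  Z2: Z = 1/(jωC) = -j/(ω·C) = 0 - j1.142 Ω
  Z3: Z = R = 63.7 Ω
Step 3 — With the output port shorted to ground, the output series arm Z2 runs from the junction to ground; the shunt arm Z3 also runs from the junction to ground. They appear in parallel: Z3 || Z2 = 0.02046 - j1.141 Ω.
Step 4 — Series with input arm Z1: Z_in = Z1 + (Z3 || Z2) = 114 - j1.141 Ω = 114∠-0.6° Ω.

Z = 114 - j1.141 Ω = 114∠-0.6° Ω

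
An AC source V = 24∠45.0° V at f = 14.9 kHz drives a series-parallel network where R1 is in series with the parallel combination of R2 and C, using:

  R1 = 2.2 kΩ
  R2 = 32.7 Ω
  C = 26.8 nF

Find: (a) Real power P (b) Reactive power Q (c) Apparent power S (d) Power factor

Step 1 — Angular frequency: ω = 2π·f = 2π·1.49e+04 = 9.362e+04 rad/s.
Step 2 — Component impedances:
  R1: Z = R = 2200 Ω
  R2: Z = R = 32.7 Ω
  C: Z = 1/(jωC) = -j/(ω·C) = 0 - j398.6 Ω
Step 3 — Parallel branch: R2 || C = 1/(1/R2 + 1/C) = 32.48 - j2.665 Ω.
Step 4 — Series with R1: Z_total = R1 + (R2 || C) = 2232 - j2.665 Ω = 2232∠-0.1° Ω.
Step 5 — Source phasor: V = 24∠45.0° V = 16.97 + j16.97 V.
Step 6 — Current: I = V / Z = 0.007593 + j0.007611 A = 0.01075∠45.1° A.
Step 7 — Complex power: S = V·I* = 0.258 - j0.000308 VA.
Step 8 — Real power: P = Re(S) = 0.258 W.
Step 9 — Reactive power: Q = Im(S) = -0.000308 VAR.
Step 10 — Apparent power: |S| = 0.258 VA.
Step 11 — Power factor: PF = P/|S| = 1 (leading).

(a) P = 0.258 W  (b) Q = -0.000308 VAR  (c) S = 0.258 VA  (d) PF = 1 (leading)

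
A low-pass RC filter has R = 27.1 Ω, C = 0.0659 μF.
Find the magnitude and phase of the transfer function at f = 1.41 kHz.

Step 1 — Angular frequency: ω = 2π·1410 = 8859 rad/s.
Step 2 — Transfer function: H(jω) = 1/(1 + jωRC).
Step 3 — Denominator: 1 + jωRC = 1 + j·8859·27.1·6.59e-08 = 1 + j0.01582.
Step 4 — H = 0.9997 - j0.01582.
Step 5 — Magnitude: |H| = 0.9999 (-0.0 dB); phase: φ = -0.9°.

|H| = 0.9999 (-0.0 dB), φ = -0.9°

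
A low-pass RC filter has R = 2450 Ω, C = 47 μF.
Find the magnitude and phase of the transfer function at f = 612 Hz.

Step 1 — Angular frequency: ω = 2π·612 = 3845 rad/s.
Step 2 — Transfer function: H(jω) = 1/(1 + jωRC).
Step 3 — Denominator: 1 + jωRC = 1 + j·3845·2450·4.7e-05 = 1 + j442.8.
Step 4 — H = 5.1e-06 - j0.002258.
Step 5 — Magnitude: |H| = 0.002258 (-52.9 dB); phase: φ = -89.9°.

|H| = 0.002258 (-52.9 dB), φ = -89.9°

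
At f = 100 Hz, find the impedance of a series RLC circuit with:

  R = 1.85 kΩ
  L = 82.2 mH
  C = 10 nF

Step 1 — Angular frequency: ω = 2π·f = 2π·100 = 628.3 rad/s.
Step 2 — Component impedances:
  R: Z = R = 1850 Ω
  L: Z = jωL = j·628.3·0.0822 = 0 + j51.65 Ω
  C: Z = 1/(jωC) = -j/(ω·C) = 0 - j1.592e+05 Ω
Step 3 — Series combination: Z_total = R + L + C = 1850 - j1.591e+05 Ω = 1.591e+05∠-89.3° Ω.

Z = 1850 - j1.591e+05 Ω = 1.591e+05∠-89.3° Ω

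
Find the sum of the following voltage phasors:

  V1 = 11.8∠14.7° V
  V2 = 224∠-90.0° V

Step 1 — Convert each phasor to rectangular form:
  V1 = 11.8·(cos(14.7°) + j·sin(14.7°)) = 11.41 + j2.994 V
  V2 = 224·(cos(-90.0°) + j·sin(-90.0°)) = 0 - j224 V
Step 2 — Sum components: V_total = 11.41 - j221 V.
Step 3 — Convert to polar: |V_total| = 221.3 V, ∠V_total = -87.0°.

V_total = 221.3∠-87.0° V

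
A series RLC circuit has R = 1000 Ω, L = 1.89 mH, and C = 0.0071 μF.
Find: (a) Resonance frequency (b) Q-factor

Step 1 — Resonance condition Im(Z)=0 gives ω₀ = 1/√(LC).
Step 2 — ω₀ = 1/√(0.00189·7.1e-09) = 2.73e+05 rad/s.
Step 3 — f₀ = ω₀/(2π) = 4.345e+04 Hz.
Step 4 — Series Q: Q = ω₀L/R = 2.73e+05·0.00189/1000 = 0.5159.

(a) f₀ = 4.345e+04 Hz  (b) Q = 0.5159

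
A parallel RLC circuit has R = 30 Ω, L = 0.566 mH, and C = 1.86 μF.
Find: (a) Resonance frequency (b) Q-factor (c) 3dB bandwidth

Step 1 — Resonance: ω₀ = 1/√(LC) = 1/√(0.000566·1.86e-06) = 3.082e+04 rad/s.
Step 2 — f₀ = ω₀/(2π) = 4905 Hz.
Step 3 — Parallel Q: Q = R/(ω₀L) = 30/(3.082e+04·0.000566) = 1.72.
Step 4 — Bandwidth: Δω = ω₀/Q = 1.792e+04 rad/s; BW = Δω/(2π) = 2852 Hz.

(a) f₀ = 4905 Hz  (b) Q = 1.72  (c) BW = 2852 Hz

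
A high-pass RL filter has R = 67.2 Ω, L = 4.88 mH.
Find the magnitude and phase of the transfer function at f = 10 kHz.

Step 1 — Angular frequency: ω = 2π·1e+04 = 6.283e+04 rad/s.
Step 2 — Transfer function: H(jω) = jωL/(R + jωL).
Step 3 — Numerator jωL = j·306.6; denominator R + jωL = 67.2 + j306.6.
Step 4 — H = 0.9542 + j0.2091.
Step 5 — Magnitude: |H| = 0.9768 (-0.2 dB); phase: φ = 12.4°.

|H| = 0.9768 (-0.2 dB), φ = 12.4°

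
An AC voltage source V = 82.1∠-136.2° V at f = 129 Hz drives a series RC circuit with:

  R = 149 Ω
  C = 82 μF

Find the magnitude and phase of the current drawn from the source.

Step 1 — Angular frequency: ω = 2π·f = 2π·129 = 810.5 rad/s.
Step 2 — Component impedances:
  R: Z = R = 149 Ω
  C: Z = 1/(jωC) = -j/(ω·C) = 0 - j15.05 Ω
Step 3 — Series combination: Z_total = R + C = 149 - j15.05 Ω = 149.8∠-5.8° Ω.
Step 4 — Source phasor: V = 82.1∠-136.2° V = -59.26 - j56.82 V.
Step 5 — Ohm's law: I = V / Z_total = (-59.26 - j56.82) / (149 - j15.05) = -0.3556 - j0.4173 A.
Step 6 — Convert to polar: |I| = 0.5482 A, ∠I = -130.4°.

I = 0.5482∠-130.4° A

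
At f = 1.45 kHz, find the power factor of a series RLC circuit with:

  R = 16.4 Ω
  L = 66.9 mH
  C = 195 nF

Step 1 — Angular frequency: ω = 2π·f = 2π·1450 = 9111 rad/s.
Step 2 — Component impedances:
  R: Z = R = 16.4 Ω
  L: Z = jωL = j·9111·0.0669 = 0 + j609.5 Ω
  C: Z = 1/(jωC) = -j/(ω·C) = 0 - j562.9 Ω
Step 3 — Series combination: Z_total = R + L + C = 16.4 + j46.62 Ω = 49.42∠70.6° Ω.
Step 4 — Power factor: PF = cos(φ) = Re(Z)/|Z| = 16.4/49.419 = 0.3319.
Step 5 — Type: Im(Z) = 46.62 ⇒ lagging (phase φ = 70.6°).

PF = 0.3319 (lagging, φ = 70.6°)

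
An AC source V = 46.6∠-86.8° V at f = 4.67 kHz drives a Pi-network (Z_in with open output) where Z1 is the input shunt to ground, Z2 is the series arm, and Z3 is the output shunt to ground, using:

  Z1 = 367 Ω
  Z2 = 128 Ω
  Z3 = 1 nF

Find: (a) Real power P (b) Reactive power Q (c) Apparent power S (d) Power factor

Step 1 — Angular frequency: ω = 2π·f = 2π·4670 = 2.934e+04 rad/s.
Step 2 — Component impedances:
  Z1: Z = R = 367 Ω
  Z2: Z = R = 128 Ω
  Z3: Z = 1/(jωC) = -j/(ω·C) = 0 - j3.408e+04 Ω
Step 3 — With open output, the series arm Z2 and the output shunt Z3 appear in series to ground: Z2 + Z3 = 128 - j3.408e+04 Ω.
Step 4 — Parallel with input shunt Z1: Z_in = Z1 || (Z2 + Z3) = 366.9 - j3.951 Ω = 367∠-0.6° Ω.
Step 5 — Source phasor: V = 46.6∠-86.8° V = 2.601 - j46.53 V.
Step 6 — Current: I = V / Z = 0.008453 - j0.1267 A = 0.127∠-86.2° A.
Step 7 — Complex power: S = V·I* = 5.917 - j0.06372 VA.
Step 8 — Real power: P = Re(S) = 5.917 W.
Step 9 — Reactive power: Q = Im(S) = -0.06372 VAR.
Step 10 — Apparent power: |S| = 5.918 VA.
Step 11 — Power factor: PF = P/|S| = 0.9999 (leading).

(a) P = 5.917 W  (b) Q = -0.06372 VAR  (c) S = 5.918 VA  (d) PF = 0.9999 (leading)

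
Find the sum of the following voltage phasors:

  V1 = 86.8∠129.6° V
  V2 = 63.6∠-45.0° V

Step 1 — Convert each phasor to rectangular form:
  V1 = 86.8·(cos(129.6°) + j·sin(129.6°)) = -55.33 + j66.88 V
  V2 = 63.6·(cos(-45.0°) + j·sin(-45.0°)) = 44.97 - j44.97 V
Step 2 — Sum components: V_total = -10.36 + j21.91 V.
Step 3 — Convert to polar: |V_total| = 24.23 V, ∠V_total = 115.3°.

V_total = 24.23∠115.3° V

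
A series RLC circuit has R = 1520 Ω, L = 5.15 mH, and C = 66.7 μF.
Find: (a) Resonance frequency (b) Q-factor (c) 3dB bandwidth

Step 1 — Resonance: ω₀ = 1/√(LC) = 1/√(0.00515·6.67e-05) = 1706 rad/s.
Step 2 — f₀ = ω₀/(2π) = 271.6 Hz.
Step 3 — Series Q: Q = ω₀L/R = 1706·0.00515/1520 = 0.005781.
Step 4 — Bandwidth: Δω = ω₀/Q = 2.951e+05 rad/s; BW = Δω/(2π) = 4.697e+04 Hz.

(a) f₀ = 271.6 Hz  (b) Q = 0.005781  (c) BW = 4.697e+04 Hz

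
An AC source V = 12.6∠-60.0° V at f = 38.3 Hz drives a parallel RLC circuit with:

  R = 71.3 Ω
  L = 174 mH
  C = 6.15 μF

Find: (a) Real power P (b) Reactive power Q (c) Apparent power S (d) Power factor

Step 1 — Angular frequency: ω = 2π·f = 2π·38.3 = 240.6 rad/s.
Step 2 — Component impedances:
  R: Z = R = 71.3 Ω
  L: Z = jωL = j·240.6·0.174 = 0 + j41.87 Ω
  C: Z = 1/(jωC) = -j/(ω·C) = 0 - j675.7 Ω
Step 3 — Parallel combination: 1/Z_total = 1/R + 1/L + 1/C; Z_total = 20.08 + j32.07 Ω = 37.84∠58.0° Ω.
Step 4 — Source phasor: V = 12.6∠-60.0° V = 6.3 - j10.91 V.
Step 5 — Current: I = V / Z = -0.1561 - j0.2942 A = 0.333∠-118.0° A.
Step 6 — Complex power: S = V·I* = 2.227 + j3.557 VA.
Step 7 — Real power: P = Re(S) = 2.227 W.
Step 8 — Reactive power: Q = Im(S) = 3.557 VAR.
Step 9 — Apparent power: |S| = 4.196 VA.
Step 10 — Power factor: PF = P/|S| = 0.5306 (lagging).

(a) P = 2.227 W  (b) Q = 3.557 VAR  (c) S = 4.196 VA  (d) PF = 0.5306 (lagging)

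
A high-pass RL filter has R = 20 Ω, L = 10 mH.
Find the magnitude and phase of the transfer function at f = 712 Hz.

Step 1 — Angular frequency: ω = 2π·712 = 4474 rad/s.
Step 2 — Transfer function: H(jω) = jωL/(R + jωL).
Step 3 — Numerator jωL = j·44.74; denominator R + jωL = 20 + j44.74.
Step 4 — H = 0.8334 + j0.3726.
Step 5 — Magnitude: |H| = 0.9129 (-0.8 dB); phase: φ = 24.1°.

|H| = 0.9129 (-0.8 dB), φ = 24.1°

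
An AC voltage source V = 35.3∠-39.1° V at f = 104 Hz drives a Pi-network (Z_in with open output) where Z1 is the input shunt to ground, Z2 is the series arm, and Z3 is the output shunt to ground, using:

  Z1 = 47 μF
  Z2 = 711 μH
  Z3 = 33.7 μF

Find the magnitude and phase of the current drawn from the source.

Step 1 — Angular frequency: ω = 2π·f = 2π·104 = 653.5 rad/s.
Step 2 — Component impedances:
  Z1: Z = 1/(jωC) = -j/(ω·C) = 0 - j32.56 Ω
  Z2: Z = jωL = j·653.5·0.000711 = 0 + j0.4646 Ω
  Z3: Z = 1/(jωC) = -j/(ω·C) = 0 - j45.41 Ω
Step 3 — With open output, the series arm Z2 and the output shunt Z3 appear in series to ground: Z2 + Z3 = 0 - j44.95 Ω.
Step 4 — Parallel with input shunt Z1: Z_in = Z1 || (Z2 + Z3) = 0 - j18.88 Ω = 18.88∠-90.0° Ω.
Step 5 — Source phasor: V = 35.3∠-39.1° V = 27.39 - j22.26 V.
Step 6 — Ohm's law: I = V / Z_total = (27.39 - j22.26) / (0 - j18.88) = 1.179 + j1.451 A.
Step 7 — Convert to polar: |I| = 1.87 A, ∠I = 50.9°.

I = 1.87∠50.9° A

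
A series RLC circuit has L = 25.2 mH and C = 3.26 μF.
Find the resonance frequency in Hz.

Step 1 — Resonance condition Im(Z)=0 gives ω₀ = 1/√(LC).
Step 2 — ω₀ = 1/√(0.0252·3.26e-06) = 3489 rad/s.
Step 3 — f₀ = ω₀/(2π) = 555.3 Hz.

f₀ = 555.3 Hz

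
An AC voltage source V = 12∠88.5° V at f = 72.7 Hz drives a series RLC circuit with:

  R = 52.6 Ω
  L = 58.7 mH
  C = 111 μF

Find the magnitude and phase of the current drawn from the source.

Step 1 — Angular frequency: ω = 2π·f = 2π·72.7 = 456.8 rad/s.
Step 2 — Component impedances:
  R: Z = R = 52.6 Ω
  L: Z = jωL = j·456.8·0.0587 = 0 + j26.81 Ω
  C: Z = 1/(jωC) = -j/(ω·C) = 0 - j19.72 Ω
Step 3 — Series combination: Z_total = R + L + C = 52.6 + j7.091 Ω = 53.08∠7.7° Ω.
Step 4 — Source phasor: V = 12∠88.5° V = 0.3141 + j12 V.
Step 5 — Ohm's law: I = V / Z_total = (0.3141 + j12) / (52.6 + j7.091) = 0.03606 + j0.2232 A.
Step 6 — Convert to polar: |I| = 0.2261 A, ∠I = 80.8°.

I = 0.2261∠80.8° A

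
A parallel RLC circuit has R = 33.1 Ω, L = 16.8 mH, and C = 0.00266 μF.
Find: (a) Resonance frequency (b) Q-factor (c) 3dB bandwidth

Step 1 — Resonance: ω₀ = 1/√(LC) = 1/√(0.0168·2.66e-09) = 1.496e+05 rad/s.
Step 2 — f₀ = ω₀/(2π) = 2.381e+04 Hz.
Step 3 — Parallel Q: Q = R/(ω₀L) = 33.1/(1.496e+05·0.0168) = 0.01317.
Step 4 — Bandwidth: Δω = ω₀/Q = 1.136e+07 rad/s; BW = Δω/(2π) = 1.808e+06 Hz.

(a) f₀ = 2.381e+04 Hz  (b) Q = 0.01317  (c) BW = 1.808e+06 Hz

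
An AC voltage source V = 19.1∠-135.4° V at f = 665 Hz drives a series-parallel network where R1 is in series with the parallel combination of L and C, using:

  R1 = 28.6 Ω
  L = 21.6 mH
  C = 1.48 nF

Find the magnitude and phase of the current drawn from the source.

Step 1 — Angular frequency: ω = 2π·f = 2π·665 = 4178 rad/s.
Step 2 — Component impedances:
  R1: Z = R = 28.6 Ω
  L: Z = jωL = j·4178·0.0216 = 0 + j90.25 Ω
  C: Z = 1/(jωC) = -j/(ω·C) = 0 - j1.617e+05 Ω
Step 3 — Parallel branch: L || C = 1/(1/L + 1/C) = 0 + j90.3 Ω.
Step 4 — Series with R1: Z_total = R1 + (L || C) = 28.6 + j90.3 Ω = 94.72∠72.4° Ω.
Step 5 — Source phasor: V = 19.1∠-135.4° V = -13.6 - j13.41 V.
Step 6 — Ohm's law: I = V / Z_total = (-13.6 - j13.41) / (28.6 + j90.3) = -0.1783 + j0.09412 A.
Step 7 — Convert to polar: |I| = 0.2016 A, ∠I = 152.2°.

I = 0.2016∠152.2° A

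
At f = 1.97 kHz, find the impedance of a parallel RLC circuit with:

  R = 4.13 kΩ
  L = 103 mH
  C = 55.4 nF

Step 1 — Angular frequency: ω = 2π·f = 2π·1970 = 1.238e+04 rad/s.
Step 2 — Component impedances:
  R: Z = R = 4130 Ω
  L: Z = jωL = j·1.238e+04·0.103 = 0 + j1275 Ω
  C: Z = 1/(jωC) = -j/(ω·C) = 0 - j1458 Ω
Step 3 — Parallel combination: 1/Z_total = 1/R + 1/L + 1/C; Z_total = 3542 + j1443 Ω = 3825∠22.2° Ω.

Z = 3542 + j1443 Ω = 3825∠22.2° Ω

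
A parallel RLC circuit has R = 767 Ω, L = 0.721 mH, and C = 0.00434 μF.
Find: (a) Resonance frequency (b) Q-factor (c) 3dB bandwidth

Step 1 — Resonance: ω₀ = 1/√(LC) = 1/√(0.000721·4.34e-09) = 5.653e+05 rad/s.
Step 2 — f₀ = ω₀/(2π) = 8.997e+04 Hz.
Step 3 — Parallel Q: Q = R/(ω₀L) = 767/(5.653e+05·0.000721) = 1.882.
Step 4 — Bandwidth: Δω = ω₀/Q = 3.004e+05 rad/s; BW = Δω/(2π) = 4.781e+04 Hz.

(a) f₀ = 8.997e+04 Hz  (b) Q = 1.882  (c) BW = 4.781e+04 Hz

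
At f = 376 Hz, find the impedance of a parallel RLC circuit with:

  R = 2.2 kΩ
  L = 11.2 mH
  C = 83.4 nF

Step 1 — Angular frequency: ω = 2π·f = 2π·376 = 2362 rad/s.
Step 2 — Component impedances:
  R: Z = R = 2200 Ω
  L: Z = jωL = j·2362·0.0112 = 0 + j26.46 Ω
  C: Z = 1/(jωC) = -j/(ω·C) = 0 - j5075 Ω
Step 3 — Parallel combination: 1/Z_total = 1/R + 1/L + 1/C; Z_total = 0.3215 + j26.59 Ω = 26.6∠89.3° Ω.

Z = 0.3215 + j26.59 Ω = 26.6∠89.3° Ω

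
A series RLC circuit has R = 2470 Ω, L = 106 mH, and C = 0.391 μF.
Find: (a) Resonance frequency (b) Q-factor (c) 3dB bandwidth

Step 1 — Resonance: ω₀ = 1/√(LC) = 1/√(0.106·3.91e-07) = 4912 rad/s.
Step 2 — f₀ = ω₀/(2π) = 781.8 Hz.
Step 3 — Series Q: Q = ω₀L/R = 4912·0.106/2470 = 0.2108.
Step 4 — Bandwidth: Δω = ω₀/Q = 2.33e+04 rad/s; BW = Δω/(2π) = 3709 Hz.

(a) f₀ = 781.8 Hz  (b) Q = 0.2108  (c) BW = 3709 Hz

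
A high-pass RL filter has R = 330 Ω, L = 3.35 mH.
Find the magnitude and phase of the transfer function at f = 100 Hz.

Step 1 — Angular frequency: ω = 2π·100 = 628.3 rad/s.
Step 2 — Transfer function: H(jω) = jωL/(R + jωL).
Step 3 — Numerator jωL = j·2.105; denominator R + jωL = 330 + j2.105.
Step 4 — H = 4.068e-05 + j0.006378.
Step 5 — Magnitude: |H| = 0.006378 (-43.9 dB); phase: φ = 89.6°.

|H| = 0.006378 (-43.9 dB), φ = 89.6°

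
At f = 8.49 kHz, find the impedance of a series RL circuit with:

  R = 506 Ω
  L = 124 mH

Step 1 — Angular frequency: ω = 2π·f = 2π·8490 = 5.334e+04 rad/s.
Step 2 — Component impedances:
  R: Z = R = 506 Ω
  L: Z = jωL = j·5.334e+04·0.124 = 0 + j6615 Ω
Step 3 — Series combination: Z_total = R + L = 506 + j6615 Ω = 6634∠85.6° Ω.

Z = 506 + j6615 Ω = 6634∠85.6° Ω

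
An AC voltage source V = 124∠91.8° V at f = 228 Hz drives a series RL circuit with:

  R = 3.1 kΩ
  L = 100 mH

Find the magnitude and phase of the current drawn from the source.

Step 1 — Angular frequency: ω = 2π·f = 2π·228 = 1433 rad/s.
Step 2 — Component impedances:
  R: Z = R = 3100 Ω
  L: Z = jωL = j·1433·0.1 = 0 + j143.3 Ω
Step 3 — Series combination: Z_total = R + L = 3100 + j143.3 Ω = 3103∠2.6° Ω.
Step 4 — Source phasor: V = 124∠91.8° V = -3.895 + j123.9 V.
Step 5 — Ohm's law: I = V / Z_total = (-3.895 + j123.9) / (3100 + j143.3) = 0.0005899 + j0.03995 A.
Step 6 — Convert to polar: |I| = 0.03996 A, ∠I = 89.2°.

I = 0.03996∠89.2° A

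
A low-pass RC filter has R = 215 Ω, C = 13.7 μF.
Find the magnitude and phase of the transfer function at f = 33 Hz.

Step 1 — Angular frequency: ω = 2π·33 = 207.3 rad/s.
Step 2 — Transfer function: H(jω) = 1/(1 + jωRC).
Step 3 — Denominator: 1 + jωRC = 1 + j·207.3·215·1.37e-05 = 1 + j0.6107.
Step 4 — H = 0.7283 - j0.4448.
Step 5 — Magnitude: |H| = 0.8534 (-1.4 dB); phase: φ = -31.4°.

|H| = 0.8534 (-1.4 dB), φ = -31.4°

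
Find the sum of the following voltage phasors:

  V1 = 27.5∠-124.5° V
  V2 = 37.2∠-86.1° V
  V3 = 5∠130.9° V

Step 1 — Convert each phasor to rectangular form:
  V1 = 27.5·(cos(-124.5°) + j·sin(-124.5°)) = -15.58 - j22.66 V
  V2 = 37.2·(cos(-86.1°) + j·sin(-86.1°)) = 2.53 - j37.11 V
  V3 = 5·(cos(130.9°) + j·sin(130.9°)) = -3.274 + j3.779 V
Step 2 — Sum components: V_total = -16.32 - j56 V.
Step 3 — Convert to polar: |V_total| = 58.33 V, ∠V_total = -106.2°.

V_total = 58.33∠-106.2° V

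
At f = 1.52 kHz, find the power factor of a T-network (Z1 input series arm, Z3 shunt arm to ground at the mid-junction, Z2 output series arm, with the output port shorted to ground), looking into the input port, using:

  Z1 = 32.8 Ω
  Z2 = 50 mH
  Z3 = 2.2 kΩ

Step 1 — Angular frequency: ω = 2π·f = 2π·1520 = 9550 rad/s.
Step 2 — Component impedances:
  Z1: Z = R = 32.8 Ω
  Z2: Z = jωL = j·9550·0.05 = 0 + j477.5 Ω
  Z3: Z = R = 2200 Ω
Step 3 — With the output port shorted to ground, the output series arm Z2 runs from the junction to ground; the shunt arm Z3 also runs from the junction to ground. They appear in parallel: Z3 || Z2 = 98.99 + j456 Ω.
Step 4 — Series with input arm Z1: Z_in = Z1 + (Z3 || Z2) = 131.8 + j456 Ω = 474.7∠73.9° Ω.
Step 5 — Power factor: PF = cos(φ) = Re(Z)/|Z| = 131.8/474.7 = 0.2776.
Step 6 — Type: Im(Z) = 456 ⇒ lagging (phase φ = 73.9°).

PF = 0.2776 (lagging, φ = 73.9°)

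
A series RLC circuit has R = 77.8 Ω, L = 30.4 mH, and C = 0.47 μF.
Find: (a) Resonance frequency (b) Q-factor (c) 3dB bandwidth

Step 1 — Resonance: ω₀ = 1/√(LC) = 1/√(0.0304·4.7e-07) = 8366 rad/s.
Step 2 — f₀ = ω₀/(2π) = 1331 Hz.
Step 3 — Series Q: Q = ω₀L/R = 8366·0.0304/77.8 = 3.269.
Step 4 — Bandwidth: Δω = ω₀/Q = 2559 rad/s; BW = Δω/(2π) = 407.3 Hz.

(a) f₀ = 1331 Hz  (b) Q = 3.269  (c) BW = 407.3 Hz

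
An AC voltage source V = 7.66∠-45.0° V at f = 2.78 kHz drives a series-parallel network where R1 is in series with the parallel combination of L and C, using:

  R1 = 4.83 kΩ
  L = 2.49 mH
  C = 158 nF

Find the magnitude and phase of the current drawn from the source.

Step 1 — Angular frequency: ω = 2π·f = 2π·2780 = 1.747e+04 rad/s.
Step 2 — Component impedances:
  R1: Z = R = 4830 Ω
  L: Z = jωL = j·1.747e+04·0.00249 = 0 + j43.49 Ω
  C: Z = 1/(jωC) = -j/(ω·C) = 0 - j362.3 Ω
Step 3 — Parallel branch: L || C = 1/(1/L + 1/C) = 0 + j49.43 Ω.
Step 4 — Series with R1: Z_total = R1 + (L || C) = 4830 + j49.43 Ω = 4830∠0.6° Ω.
Step 5 — Source phasor: V = 7.66∠-45.0° V = 5.416 - j5.416 V.
Step 6 — Ohm's law: I = V / Z_total = (5.416 - j5.416) / (4830 + j49.43) = 0.00111 - j0.001133 A.
Step 7 — Convert to polar: |I| = 0.001586 A, ∠I = -45.6°.

I = 0.001586∠-45.6° A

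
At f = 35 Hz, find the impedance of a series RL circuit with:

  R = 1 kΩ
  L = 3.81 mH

Step 1 — Angular frequency: ω = 2π·f = 2π·35 = 219.9 rad/s.
Step 2 — Component impedances:
  R: Z = R = 1000 Ω
  L: Z = jωL = j·219.9·0.00381 = 0 + j0.8379 Ω
Step 3 — Series combination: Z_total = R + L = 1000 + j0.8379 Ω = 1000∠0.0° Ω.

Z = 1000 + j0.8379 Ω = 1000∠0.0° Ω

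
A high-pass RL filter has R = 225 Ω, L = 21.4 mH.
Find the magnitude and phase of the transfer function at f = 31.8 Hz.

Step 1 — Angular frequency: ω = 2π·31.8 = 199.8 rad/s.
Step 2 — Transfer function: H(jω) = jωL/(R + jωL).
Step 3 — Numerator jωL = j·4.276; denominator R + jωL = 225 + j4.276.
Step 4 — H = 0.000361 + j0.019.
Step 5 — Magnitude: |H| = 0.019 (-34.4 dB); phase: φ = 88.9°.

|H| = 0.019 (-34.4 dB), φ = 88.9°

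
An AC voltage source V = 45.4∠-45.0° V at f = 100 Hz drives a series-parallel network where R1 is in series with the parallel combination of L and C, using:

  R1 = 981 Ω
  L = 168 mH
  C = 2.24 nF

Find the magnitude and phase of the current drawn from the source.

Step 1 — Angular frequency: ω = 2π·f = 2π·100 = 628.3 rad/s.
Step 2 — Component impedances:
  R1: Z = R = 981 Ω
  L: Z = jωL = j·628.3·0.168 = 0 + j105.6 Ω
  C: Z = 1/(jωC) = -j/(ω·C) = 0 - j7.105e+05 Ω
Step 3 — Parallel branch: L || C = 1/(1/L + 1/C) = 0 + j105.6 Ω.
Step 4 — Series with R1: Z_total = R1 + (L || C) = 981 + j105.6 Ω = 986.7∠6.1° Ω.
Step 5 — Source phasor: V = 45.4∠-45.0° V = 32.1 - j32.1 V.
Step 6 — Ohm's law: I = V / Z_total = (32.1 - j32.1) / (981 + j105.6) = 0.02887 - j0.03583 A.
Step 7 — Convert to polar: |I| = 0.04601 A, ∠I = -51.1°.

I = 0.04601∠-51.1° A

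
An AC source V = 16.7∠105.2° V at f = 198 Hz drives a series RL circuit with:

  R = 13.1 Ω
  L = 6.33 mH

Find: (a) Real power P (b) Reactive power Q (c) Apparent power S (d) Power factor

Step 1 — Angular frequency: ω = 2π·f = 2π·198 = 1244 rad/s.
Step 2 — Component impedances:
  R: Z = R = 13.1 Ω
  L: Z = jωL = j·1244·0.00633 = 0 + j7.875 Ω
Step 3 — Series combination: Z_total = R + L = 13.1 + j7.875 Ω = 15.28∠31.0° Ω.
Step 4 — Source phasor: V = 16.7∠105.2° V = -4.379 + j16.12 V.
Step 5 — Current: I = V / Z = 0.2977 + j1.051 A = 1.093∠74.2° A.
Step 6 — Complex power: S = V·I* = 15.64 + j9.401 VA.
Step 7 — Real power: P = Re(S) = 15.64 W.
Step 8 — Reactive power: Q = Im(S) = 9.401 VAR.
Step 9 — Apparent power: |S| = 18.25 VA.
Step 10 — Power factor: PF = P/|S| = 0.8571 (lagging).

(a) P = 15.64 W  (b) Q = 9.401 VAR  (c) S = 18.25 VA  (d) PF = 0.8571 (lagging)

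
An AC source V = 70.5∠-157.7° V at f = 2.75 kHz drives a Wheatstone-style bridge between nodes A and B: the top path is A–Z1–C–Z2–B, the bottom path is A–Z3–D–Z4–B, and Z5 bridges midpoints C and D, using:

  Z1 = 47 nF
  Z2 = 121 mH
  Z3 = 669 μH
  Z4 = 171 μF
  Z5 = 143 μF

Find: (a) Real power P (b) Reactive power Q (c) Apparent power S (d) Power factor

Step 1 — Angular frequency: ω = 2π·f = 2π·2750 = 1.728e+04 rad/s.
Step 2 — Component impedances:
  Z1: Z = 1/(jωC) = -j/(ω·C) = 0 - j1231 Ω
  Z2: Z = jωL = j·1.728e+04·0.121 = 0 + j2091 Ω
  Z3: Z = jωL = j·1.728e+04·0.000669 = 0 + j11.56 Ω
  Z4: Z = 1/(jωC) = -j/(ω·C) = 0 - j0.3384 Ω
  Z5: Z = 1/(jωC) = -j/(ω·C) = 0 - j0.4047 Ω
Step 3 — Bridge requires nodal analysis (the Z5 bridge couples midpoints C and D, so the two paths cannot be reduced to a simple series/parallel combination). Setting node B to ground and injecting 1 A at node A, the 3-node admittance system at A, C, D solves to V_A = Z_AB = 0 + j11.33 Ω = 11.33∠90.0° Ω.
Step 4 — Source phasor: V = 70.5∠-157.7° V = -65.23 - j26.75 V.
Step 5 — Current: I = V / Z = -2.361 + j5.757 A = 6.222∠112.3° A.
Step 6 — Complex power: S = V·I* = 0 + j438.7 VA.
Step 7 — Real power: P = Re(S) = 0 W.
Step 8 — Reactive power: Q = Im(S) = 438.7 VAR.
Step 9 — Apparent power: |S| = 438.7 VA.
Step 10 — Power factor: PF = P/|S| = 0 (lagging).

(a) P = 0 W  (b) Q = 438.7 VAR  (c) S = 438.7 VA  (d) PF = 0 (lagging)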